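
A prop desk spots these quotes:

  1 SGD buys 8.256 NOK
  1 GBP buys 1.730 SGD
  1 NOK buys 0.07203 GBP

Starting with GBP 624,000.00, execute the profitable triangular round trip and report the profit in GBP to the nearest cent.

Profitable loop is GBP → SGD → NOK → GBP:
GBP 624,000.00 × 1.730 = SGD 1,079,520.00
SGD 1,079,520.00 × 8.256 = NOK 8,912,517.12
NOK 8,912,517.12 × 0.07203 = GBP 641,968.61
Profit = GBP 641,968.61 − GBP 624,000.00

Profit: GBP 17,968.61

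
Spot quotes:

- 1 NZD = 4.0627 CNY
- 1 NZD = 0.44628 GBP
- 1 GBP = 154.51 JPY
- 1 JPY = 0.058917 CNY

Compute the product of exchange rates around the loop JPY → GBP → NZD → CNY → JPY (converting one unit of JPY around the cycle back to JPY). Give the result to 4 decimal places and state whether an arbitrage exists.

Around JPY → GBP → NZD → CNY → JPY: 1 ÷ 154.51 ÷ 0.44628 × 4.0627 ÷ 0.058917 = 1.000023
Product ≈ 1 (deviation 0.002%, within rounding noise).

1.0000 (no arbitrage)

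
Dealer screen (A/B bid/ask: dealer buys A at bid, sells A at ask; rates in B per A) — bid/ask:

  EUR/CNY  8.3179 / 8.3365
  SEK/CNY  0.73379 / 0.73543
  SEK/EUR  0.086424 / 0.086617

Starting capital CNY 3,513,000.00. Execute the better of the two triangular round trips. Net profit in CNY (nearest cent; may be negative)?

Best loop CNY → EUR → SEK → CNY:
CNY 3,513,000.00 ÷ 8.3365 (buy EUR at ask) = EUR 421,399.87
EUR 421,399.87 ÷ 0.086617 (buy SEK at ask) = SEK 4,865,094.24
SEK 4,865,094.24 × 0.73379 (sell SEK at bid) = CNY 3,569,957.50

Net profit: CNY 56,957.50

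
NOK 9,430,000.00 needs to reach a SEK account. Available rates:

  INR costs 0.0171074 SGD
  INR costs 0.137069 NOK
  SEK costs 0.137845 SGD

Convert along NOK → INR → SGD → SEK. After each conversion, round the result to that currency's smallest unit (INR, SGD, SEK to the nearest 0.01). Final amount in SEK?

NOK 9,430,000.00 ÷ 0.137069 = INR 68,797,466.97
INR 68,797,466.97 × 0.0171074 = SGD 1,176,945.79
SGD 1,176,945.79 ÷ 0.137845 = SEK 8,538,182.67

SEK 8,538,182.67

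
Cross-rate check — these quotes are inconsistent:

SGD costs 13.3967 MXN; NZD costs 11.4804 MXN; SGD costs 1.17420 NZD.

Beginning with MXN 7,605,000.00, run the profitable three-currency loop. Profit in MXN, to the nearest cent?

Profit: MXN 47,449.68

Profitable loop is MXN → SGD → NZD → MXN:
MXN 7,605,000.00 ÷ 13.3967 = SGD 567,677.11
SGD 567,677.11 × 1.17420 = NZD 666,566.47
NZD 666,566.47 × 11.4804 = MXN 7,652,449.68
Profit = MXN 7,652,449.68 − MXN 7,605,000.00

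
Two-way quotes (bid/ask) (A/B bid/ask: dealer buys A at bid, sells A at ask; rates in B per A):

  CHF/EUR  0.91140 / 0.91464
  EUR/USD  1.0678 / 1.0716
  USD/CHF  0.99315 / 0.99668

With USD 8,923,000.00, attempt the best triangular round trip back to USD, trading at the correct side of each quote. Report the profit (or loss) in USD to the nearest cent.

Net profit: USD 211,236.54

Best loop USD → EUR → CHF → USD:
USD 8,923,000.00 ÷ 1.0716 (buy EUR at ask) = EUR 8,326,801.05
EUR 8,326,801.05 ÷ 0.91464 (buy CHF at ask) = CHF 9,103,910.88
CHF 9,103,910.88 ÷ 0.99668 (buy USD at ask) = USD 9,134,236.54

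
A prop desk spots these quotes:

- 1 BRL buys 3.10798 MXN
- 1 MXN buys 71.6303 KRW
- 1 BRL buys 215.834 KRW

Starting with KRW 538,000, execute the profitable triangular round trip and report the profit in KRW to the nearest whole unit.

Profit: KRW 16,929

Profitable loop is KRW → BRL → MXN → KRW:
KRW 538,000 ÷ 215.834 = BRL 2,492.66
BRL 2,492.66 × 3.10798 = MXN 7,747.13
MXN 7,747.13 × 71.6303 = KRW 554,929
Profit = KRW 554,929 − KRW 538,000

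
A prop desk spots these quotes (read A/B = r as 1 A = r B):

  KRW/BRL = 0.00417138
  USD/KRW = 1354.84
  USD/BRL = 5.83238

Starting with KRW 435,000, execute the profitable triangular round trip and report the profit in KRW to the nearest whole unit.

Profitable loop is KRW → USD → BRL → KRW:
KRW 435,000 ÷ 1354.84 = USD 321.07
USD 321.07 × 5.83238 = BRL 1,872.61
BRL 1,872.61 ÷ 0.00417138 = KRW 448,918
Profit = KRW 448,918 − KRW 435,000

Profit: KRW 13,918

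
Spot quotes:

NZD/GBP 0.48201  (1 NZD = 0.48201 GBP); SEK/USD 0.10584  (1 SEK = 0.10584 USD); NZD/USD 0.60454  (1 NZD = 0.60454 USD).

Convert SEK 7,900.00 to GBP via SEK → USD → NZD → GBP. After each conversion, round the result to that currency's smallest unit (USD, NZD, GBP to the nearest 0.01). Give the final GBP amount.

SEK 7,900.00 × 0.10584 = USD 836.14
USD 836.14 ÷ 0.60454 = NZD 1,383.10
NZD 1,383.10 × 0.48201 = GBP 666.67

GBP 666.67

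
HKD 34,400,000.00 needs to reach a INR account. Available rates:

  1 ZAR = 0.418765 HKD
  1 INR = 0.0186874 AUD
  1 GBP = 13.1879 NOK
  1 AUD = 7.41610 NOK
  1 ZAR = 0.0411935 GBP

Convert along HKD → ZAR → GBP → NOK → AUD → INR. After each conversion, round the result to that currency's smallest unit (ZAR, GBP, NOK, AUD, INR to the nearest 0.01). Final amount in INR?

HKD 34,400,000.00 ÷ 0.418765 = ZAR 82,146,311.18
ZAR 82,146,311.18 × 0.0411935 = GBP 3,383,894.07
GBP 3,383,894.07 × 13.1879 = NOK 44,626,456.61
NOK 44,626,456.61 ÷ 7.41610 = AUD 6,017,510.09
AUD 6,017,510.09 ÷ 0.0186874 = INR 322,008,952.02

INR 322,008,952.02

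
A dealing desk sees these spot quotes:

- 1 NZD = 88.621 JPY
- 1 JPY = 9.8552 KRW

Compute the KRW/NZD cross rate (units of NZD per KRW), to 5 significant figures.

KRW/NZD = 0.0011450

1 KRW ÷ 9.8552 = 0.101469 JPY
0.101469 JPY ÷ 88.621 = 0.00114498 NZD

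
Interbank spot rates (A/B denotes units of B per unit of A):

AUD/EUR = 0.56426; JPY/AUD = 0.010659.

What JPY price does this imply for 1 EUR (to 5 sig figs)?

EUR/JPY = 166.27

1 EUR ÷ 0.56426 = 1.77223 AUD
1.77223 AUD ÷ 0.010659 = 166.266 JPY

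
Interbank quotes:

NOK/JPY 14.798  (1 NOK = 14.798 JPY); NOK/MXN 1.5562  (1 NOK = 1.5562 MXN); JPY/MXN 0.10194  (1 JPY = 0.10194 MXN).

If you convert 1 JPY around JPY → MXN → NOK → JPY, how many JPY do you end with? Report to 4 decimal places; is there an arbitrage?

0.9694 (arbitrage exists)

Around JPY → MXN → NOK → JPY: 1 × 0.10194 ÷ 1.5562 × 14.798 = 0.969354
Product < 1; profitable direction is JPY → NOK → MXN → JPY.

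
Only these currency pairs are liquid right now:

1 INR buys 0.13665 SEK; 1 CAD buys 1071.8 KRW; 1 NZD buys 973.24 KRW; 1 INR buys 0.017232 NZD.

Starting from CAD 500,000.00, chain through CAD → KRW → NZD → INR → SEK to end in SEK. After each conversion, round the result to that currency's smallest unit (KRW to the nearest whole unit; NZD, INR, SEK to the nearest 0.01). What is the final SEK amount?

SEK 4,366,543.14

CAD 500,000.00 × 1071.8 = KRW 535,900,000
KRW 535,900,000 ÷ 973.24 = NZD 550,634.99
NZD 550,634.99 ÷ 0.017232 = INR 31,954,212.51
INR 31,954,212.51 × 0.13665 = SEK 4,366,543.14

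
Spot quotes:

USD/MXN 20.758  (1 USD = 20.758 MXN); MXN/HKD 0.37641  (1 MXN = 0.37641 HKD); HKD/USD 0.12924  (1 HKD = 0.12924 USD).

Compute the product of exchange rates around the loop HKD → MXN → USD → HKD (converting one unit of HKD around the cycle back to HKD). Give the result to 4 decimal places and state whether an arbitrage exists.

0.9903 (arbitrage exists)

Around HKD → MXN → USD → HKD: 1 ÷ 0.37641 ÷ 20.758 ÷ 0.12924 = 0.990276
Product < 1; profitable direction is HKD → USD → MXN → HKD.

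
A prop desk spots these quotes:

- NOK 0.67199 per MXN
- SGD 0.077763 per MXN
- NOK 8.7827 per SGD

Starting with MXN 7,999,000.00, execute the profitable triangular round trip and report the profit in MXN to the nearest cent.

Profitable loop is MXN → SGD → NOK → MXN:
MXN 7,999,000.00 × 0.077763 = SGD 622,026.24
SGD 622,026.24 × 8.7827 = NOK 5,463,069.83
NOK 5,463,069.83 ÷ 0.67199 = MXN 8,129,689.18
Profit = MXN 8,129,689.18 − MXN 7,999,000.00

Profit: MXN 130,689.18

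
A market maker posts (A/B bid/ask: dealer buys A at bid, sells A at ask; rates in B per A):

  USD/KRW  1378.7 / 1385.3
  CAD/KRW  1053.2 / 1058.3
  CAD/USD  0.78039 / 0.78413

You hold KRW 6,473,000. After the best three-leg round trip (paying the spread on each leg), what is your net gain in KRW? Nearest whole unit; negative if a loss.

Best loop KRW → CAD → USD → KRW:
KRW 6,473,000 ÷ 1058.3 (buy CAD at ask) = CAD 6,116.41
CAD 6,116.41 × 0.78039 (sell CAD at bid) = USD 4,773.19
USD 4,773.19 × 1378.7 (sell USD at bid) = KRW 6,580,794

Net profit: KRW 107,794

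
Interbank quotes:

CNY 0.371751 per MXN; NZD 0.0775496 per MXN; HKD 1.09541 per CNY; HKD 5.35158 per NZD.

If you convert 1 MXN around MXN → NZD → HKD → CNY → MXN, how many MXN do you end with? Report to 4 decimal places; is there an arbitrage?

1.0191 (arbitrage exists)

Around MXN → NZD → HKD → CNY → MXN: 1 × 0.0775496 × 5.35158 ÷ 1.09541 ÷ 0.371751 = 1.019137
Product > 1; profitable direction is MXN → NZD → HKD → CNY → MXN.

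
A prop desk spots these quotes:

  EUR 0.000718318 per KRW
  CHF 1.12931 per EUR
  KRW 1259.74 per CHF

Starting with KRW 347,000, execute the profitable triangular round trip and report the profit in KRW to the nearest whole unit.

Profit: KRW 7,601

Profitable loop is KRW → EUR → CHF → KRW:
KRW 347,000 × 0.000718318 = EUR 249.26
EUR 249.26 × 1.12931 = CHF 281.49
CHF 281.49 × 1259.74 = KRW 354,601
Profit = KRW 354,601 − KRW 347,000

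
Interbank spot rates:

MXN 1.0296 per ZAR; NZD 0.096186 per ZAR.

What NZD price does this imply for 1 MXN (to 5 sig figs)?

1 MXN ÷ 1.0296 = 0.971251 ZAR
0.971251 ZAR × 0.096186 = 0.0934207 NZD

MXN/NZD = 0.093421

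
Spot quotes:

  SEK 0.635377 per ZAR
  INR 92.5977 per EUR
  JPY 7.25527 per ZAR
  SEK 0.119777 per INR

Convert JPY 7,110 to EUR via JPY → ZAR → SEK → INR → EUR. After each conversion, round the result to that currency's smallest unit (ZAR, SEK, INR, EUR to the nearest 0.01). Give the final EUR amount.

EUR 56.14

JPY 7,110 ÷ 7.25527 = ZAR 979.98
ZAR 979.98 × 0.635377 = SEK 622.66
SEK 622.66 ÷ 0.119777 = INR 5,198.49
INR 5,198.49 ÷ 92.5977 = EUR 56.14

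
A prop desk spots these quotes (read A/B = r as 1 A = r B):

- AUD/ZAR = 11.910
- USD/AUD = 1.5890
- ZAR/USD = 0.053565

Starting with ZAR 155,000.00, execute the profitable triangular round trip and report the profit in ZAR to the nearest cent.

Profit: ZAR 2,126.15

Profitable loop is ZAR → USD → AUD → ZAR:
ZAR 155,000.00 × 0.053565 = USD 8,302.58
USD 8,302.58 × 1.5890 = AUD 13,192.79
AUD 13,192.79 × 11.910 = ZAR 157,126.15
Profit = ZAR 157,126.15 − ZAR 155,000.00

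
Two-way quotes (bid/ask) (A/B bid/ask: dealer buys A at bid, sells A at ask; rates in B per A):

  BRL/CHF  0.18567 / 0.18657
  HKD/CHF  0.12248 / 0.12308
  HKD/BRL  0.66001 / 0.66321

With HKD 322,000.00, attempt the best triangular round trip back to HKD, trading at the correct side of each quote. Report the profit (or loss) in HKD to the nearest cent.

Best loop HKD → BRL → CHF → HKD:
HKD 322,000.00 × 0.66001 (sell HKD at bid) = BRL 212,523.22
BRL 212,523.22 × 0.18567 (sell BRL at bid) = CHF 39,459.19
CHF 39,459.19 ÷ 0.12308 (buy HKD at ask) = HKD 320,597.87

Net result: HKD -1,402.13 (no profitable arbitrage after spreads)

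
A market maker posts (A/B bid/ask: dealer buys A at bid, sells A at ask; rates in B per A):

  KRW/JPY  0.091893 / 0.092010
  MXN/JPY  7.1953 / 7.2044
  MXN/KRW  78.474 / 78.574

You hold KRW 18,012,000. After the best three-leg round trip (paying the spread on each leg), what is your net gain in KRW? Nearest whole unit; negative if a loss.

Net profit: KRW 17,029

Best loop KRW → JPY → MXN → KRW:
KRW 18,012,000 × 0.091893 (sell KRW at bid) = JPY 1,655,177
JPY 1,655,177 ÷ 7.2044 (buy MXN at ask) = MXN 229,745.26
MXN 229,745.26 × 78.474 (sell MXN at bid) = KRW 18,029,029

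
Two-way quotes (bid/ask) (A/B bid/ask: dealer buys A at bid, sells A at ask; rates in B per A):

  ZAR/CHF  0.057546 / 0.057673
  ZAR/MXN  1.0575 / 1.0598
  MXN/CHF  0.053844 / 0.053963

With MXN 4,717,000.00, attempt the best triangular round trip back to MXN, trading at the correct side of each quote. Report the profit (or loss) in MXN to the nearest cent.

Best loop MXN → ZAR → CHF → MXN:
MXN 4,717,000.00 ÷ 1.0598 (buy ZAR at ask) = ZAR 4,450,839.78
ZAR 4,450,839.78 × 0.057546 (sell ZAR at bid) = CHF 256,128.03
CHF 256,128.03 ÷ 0.053963 (buy MXN at ask) = MXN 4,746,363.73

Net profit: MXN 29,363.73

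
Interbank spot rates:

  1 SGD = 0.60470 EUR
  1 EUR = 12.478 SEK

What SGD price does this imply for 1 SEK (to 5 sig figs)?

1 SEK ÷ 12.478 = 0.080141 EUR
0.080141 EUR ÷ 0.60470 = 0.13253 SGD

SEK/SGD = 0.13253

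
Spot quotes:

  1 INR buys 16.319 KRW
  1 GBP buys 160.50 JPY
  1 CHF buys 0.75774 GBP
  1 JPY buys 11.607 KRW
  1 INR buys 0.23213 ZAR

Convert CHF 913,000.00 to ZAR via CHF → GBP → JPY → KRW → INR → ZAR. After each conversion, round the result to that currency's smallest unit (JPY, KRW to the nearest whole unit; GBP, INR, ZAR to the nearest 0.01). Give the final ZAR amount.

CHF 913,000.00 × 0.75774 = GBP 691,816.62
GBP 691,816.62 × 160.50 = JPY 111,036,568
JPY 111,036,568 × 11.607 = KRW 1,288,801,445
KRW 1,288,801,445 ÷ 16.319 = INR 78,975,515.96
INR 78,975,515.96 × 0.23213 = ZAR 18,332,586.52

ZAR 18,332,586.52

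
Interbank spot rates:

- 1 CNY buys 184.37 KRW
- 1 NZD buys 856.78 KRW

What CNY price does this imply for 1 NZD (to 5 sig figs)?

1 NZD × 856.78 = 856.78 KRW
856.78 KRW ÷ 184.37 = 4.64707 CNY

NZD/CNY = 4.6471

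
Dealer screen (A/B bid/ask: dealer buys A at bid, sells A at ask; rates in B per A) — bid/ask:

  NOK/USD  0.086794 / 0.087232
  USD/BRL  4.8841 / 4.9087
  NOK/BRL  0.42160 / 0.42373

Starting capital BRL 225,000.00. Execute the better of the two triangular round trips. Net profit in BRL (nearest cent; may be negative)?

Net profit: BRL 95.89

Best loop BRL → NOK → USD → BRL:
BRL 225,000.00 ÷ 0.42373 (buy NOK at ask) = NOK 530,998.51
NOK 530,998.51 × 0.086794 (sell NOK at bid) = USD 46,087.48
USD 46,087.48 × 4.8841 (sell USD at bid) = BRL 225,095.89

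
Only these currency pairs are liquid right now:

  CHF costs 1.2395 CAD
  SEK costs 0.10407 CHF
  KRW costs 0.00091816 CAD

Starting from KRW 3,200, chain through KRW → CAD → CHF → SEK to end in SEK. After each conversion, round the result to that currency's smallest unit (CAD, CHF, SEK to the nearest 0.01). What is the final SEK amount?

SEK 22.77

KRW 3,200 × 0.00091816 = CAD 2.94
CAD 2.94 ÷ 1.2395 = CHF 2.37
CHF 2.37 ÷ 0.10407 = SEK 22.77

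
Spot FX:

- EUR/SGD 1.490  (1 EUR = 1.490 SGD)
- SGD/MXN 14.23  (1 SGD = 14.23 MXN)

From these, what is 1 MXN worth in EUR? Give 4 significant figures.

MXN/EUR = 0.04716

1 MXN ÷ 14.23 = 0.0702741 SGD
0.0702741 SGD ÷ 1.490 = 0.0471638 EUR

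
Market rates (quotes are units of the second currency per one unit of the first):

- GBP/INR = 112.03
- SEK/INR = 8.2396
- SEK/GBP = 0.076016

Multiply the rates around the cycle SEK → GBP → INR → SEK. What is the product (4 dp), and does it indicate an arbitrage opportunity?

Around SEK → GBP → INR → SEK: 1 × 0.076016 × 112.03 ÷ 8.2396 = 1.033554
Product > 1; profitable direction is SEK → GBP → INR → SEK.

1.0336 (arbitrage exists)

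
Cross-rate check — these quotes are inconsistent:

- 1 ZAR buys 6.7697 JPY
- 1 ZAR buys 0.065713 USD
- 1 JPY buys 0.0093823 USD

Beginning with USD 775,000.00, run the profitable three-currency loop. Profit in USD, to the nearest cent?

Profit: USD 26,815.15

Profitable loop is USD → JPY → ZAR → USD:
USD 775,000.00 ÷ 0.0093823 = JPY 82,602,347
JPY 82,602,347 ÷ 6.7697 = ZAR 12,201,773.63
ZAR 12,201,773.63 × 0.065713 = USD 801,815.15
Profit = USD 801,815.15 − USD 775,000.00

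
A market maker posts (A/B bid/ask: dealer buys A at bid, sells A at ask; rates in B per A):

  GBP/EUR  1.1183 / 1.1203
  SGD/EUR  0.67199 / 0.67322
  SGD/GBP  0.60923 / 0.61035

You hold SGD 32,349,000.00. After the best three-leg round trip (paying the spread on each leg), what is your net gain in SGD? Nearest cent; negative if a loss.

Net profit: SGD 388,345.08

Best loop SGD → GBP → EUR → SGD:
SGD 32,349,000.00 × 0.60923 (sell SGD at bid) = GBP 19,707,981.27
GBP 19,707,981.27 × 1.1183 (sell GBP at bid) = EUR 22,039,435.45
EUR 22,039,435.45 ÷ 0.67322 (buy SGD at ask) = SGD 32,737,345.08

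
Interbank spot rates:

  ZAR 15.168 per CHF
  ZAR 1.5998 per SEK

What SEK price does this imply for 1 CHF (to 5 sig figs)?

CHF/SEK = 9.4812

1 CHF × 15.168 = 15.168 ZAR
15.168 ZAR ÷ 1.5998 = 9.48119 SEK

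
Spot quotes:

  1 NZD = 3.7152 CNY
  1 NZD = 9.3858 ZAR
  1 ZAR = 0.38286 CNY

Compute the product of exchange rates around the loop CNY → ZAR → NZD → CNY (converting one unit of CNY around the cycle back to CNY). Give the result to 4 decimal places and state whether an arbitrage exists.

Around CNY → ZAR → NZD → CNY: 1 ÷ 0.38286 ÷ 9.3858 × 3.7152 = 1.033882
Product > 1; profitable direction is CNY → ZAR → NZD → CNY.

1.0339 (arbitrage exists)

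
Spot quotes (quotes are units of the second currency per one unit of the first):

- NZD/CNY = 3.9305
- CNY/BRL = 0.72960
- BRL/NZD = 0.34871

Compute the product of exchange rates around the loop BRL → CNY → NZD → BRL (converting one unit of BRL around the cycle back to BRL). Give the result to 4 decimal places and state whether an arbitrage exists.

1.0000 (no arbitrage)

Around BRL → CNY → NZD → BRL: 1 ÷ 0.72960 ÷ 3.9305 ÷ 0.34871 = 1.000007
Product ≈ 1 (deviation 0.001%, within rounding noise).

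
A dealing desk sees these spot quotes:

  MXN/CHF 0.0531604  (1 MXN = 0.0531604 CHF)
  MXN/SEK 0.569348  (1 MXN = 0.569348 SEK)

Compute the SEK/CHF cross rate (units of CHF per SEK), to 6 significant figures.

SEK/CHF = 0.0933707

1 SEK ÷ 0.569348 = 1.7564 MXN
1.7564 MXN × 0.0531604 = 0.0933707 CHF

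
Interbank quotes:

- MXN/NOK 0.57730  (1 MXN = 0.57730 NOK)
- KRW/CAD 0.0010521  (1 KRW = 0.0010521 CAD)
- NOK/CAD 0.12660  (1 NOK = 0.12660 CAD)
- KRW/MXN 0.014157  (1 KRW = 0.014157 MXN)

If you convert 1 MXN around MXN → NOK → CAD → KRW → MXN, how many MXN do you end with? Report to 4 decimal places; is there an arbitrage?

Around MXN → NOK → CAD → KRW → MXN: 1 × 0.57730 × 0.12660 ÷ 0.0010521 × 0.014157 = 0.983444
Product < 1; profitable direction is MXN → KRW → CAD → NOK → MXN.

0.9834 (arbitrage exists)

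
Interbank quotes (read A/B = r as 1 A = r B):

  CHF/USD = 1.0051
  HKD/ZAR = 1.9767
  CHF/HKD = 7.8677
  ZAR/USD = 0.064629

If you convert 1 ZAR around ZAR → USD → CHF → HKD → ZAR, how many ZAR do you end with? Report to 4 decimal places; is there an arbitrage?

1.0000 (no arbitrage)

Around ZAR → USD → CHF → HKD → ZAR: 1 × 0.064629 ÷ 1.0051 × 7.8677 × 1.9767 = 1.000015
Product ≈ 1 (deviation 0.002%, within rounding noise).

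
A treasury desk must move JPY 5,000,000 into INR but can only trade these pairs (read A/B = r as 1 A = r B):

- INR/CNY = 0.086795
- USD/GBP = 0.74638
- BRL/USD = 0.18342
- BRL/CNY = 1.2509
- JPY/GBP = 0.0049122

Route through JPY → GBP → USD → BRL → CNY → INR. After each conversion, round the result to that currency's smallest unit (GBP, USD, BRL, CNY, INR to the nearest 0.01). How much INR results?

INR 2,585,635.12

JPY 5,000,000 × 0.0049122 = GBP 24,561.00
GBP 24,561.00 ÷ 0.74638 = USD 32,906.83
USD 32,906.83 ÷ 0.18342 = BRL 179,406.99
BRL 179,406.99 × 1.2509 = CNY 224,420.20
CNY 224,420.20 ÷ 0.086795 = INR 2,585,635.12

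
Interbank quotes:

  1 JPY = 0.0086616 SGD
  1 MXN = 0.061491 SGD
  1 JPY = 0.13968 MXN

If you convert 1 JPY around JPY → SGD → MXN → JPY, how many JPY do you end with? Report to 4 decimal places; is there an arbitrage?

1.0084 (arbitrage exists)

Around JPY → SGD → MXN → JPY: 1 × 0.0086616 ÷ 0.061491 ÷ 0.13968 = 1.008445
Product > 1; profitable direction is JPY → SGD → MXN → JPY.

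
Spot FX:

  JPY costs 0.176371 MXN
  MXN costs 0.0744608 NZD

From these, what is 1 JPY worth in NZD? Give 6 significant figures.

1 JPY × 0.176371 = 0.176371 MXN
0.176371 MXN × 0.0744608 = 0.0131327 NZD

JPY/NZD = 0.0131327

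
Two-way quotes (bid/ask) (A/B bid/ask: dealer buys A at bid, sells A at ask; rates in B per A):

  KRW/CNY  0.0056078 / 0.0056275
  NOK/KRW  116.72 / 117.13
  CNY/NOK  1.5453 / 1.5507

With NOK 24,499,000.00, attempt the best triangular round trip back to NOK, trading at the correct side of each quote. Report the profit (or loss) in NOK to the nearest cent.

Net profit: NOK 280,866.22

Best loop NOK → KRW → CNY → NOK:
NOK 24,499,000.00 × 116.72 (sell NOK at bid) = KRW 2,859,523,280
KRW 2,859,523,280 × 0.0056078 (sell KRW at bid) = CNY 16,035,634.65
CNY 16,035,634.65 × 1.5453 (sell CNY at bid) = NOK 24,779,866.22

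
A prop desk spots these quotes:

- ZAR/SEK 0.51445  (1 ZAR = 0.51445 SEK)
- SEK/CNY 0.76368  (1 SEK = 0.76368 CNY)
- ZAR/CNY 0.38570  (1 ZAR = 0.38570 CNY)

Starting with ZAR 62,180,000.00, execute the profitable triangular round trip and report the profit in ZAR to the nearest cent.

Profit: ZAR 1,156,734.36

Profitable loop is ZAR → SEK → CNY → ZAR:
ZAR 62,180,000.00 × 0.51445 = SEK 31,988,501.00
SEK 31,988,501.00 × 0.76368 = CNY 24,428,978.44
CNY 24,428,978.44 ÷ 0.38570 = ZAR 63,336,734.36
Profit = ZAR 63,336,734.36 − ZAR 62,180,000.00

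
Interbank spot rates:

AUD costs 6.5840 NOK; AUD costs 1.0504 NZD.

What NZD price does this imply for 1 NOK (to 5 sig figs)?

1 NOK ÷ 6.5840 = 0.151883 AUD
0.151883 AUD × 1.0504 = 0.159538 NZD

NOK/NZD = 0.15954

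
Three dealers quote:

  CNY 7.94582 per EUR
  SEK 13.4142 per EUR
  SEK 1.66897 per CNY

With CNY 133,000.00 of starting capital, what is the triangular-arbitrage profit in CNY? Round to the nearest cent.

Profitable loop is CNY → EUR → SEK → CNY:
CNY 133,000.00 ÷ 7.94582 = EUR 16,738.36
EUR 16,738.36 × 13.4142 = SEK 224,531.72
SEK 224,531.72 ÷ 1.66897 = CNY 134,533.10
Profit = CNY 134,533.10 − CNY 133,000.00

Profit: CNY 1,533.10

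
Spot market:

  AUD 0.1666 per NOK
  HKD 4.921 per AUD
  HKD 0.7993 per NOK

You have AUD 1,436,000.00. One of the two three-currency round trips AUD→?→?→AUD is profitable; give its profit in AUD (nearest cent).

Profitable loop is AUD → HKD → NOK → AUD:
AUD 1,436,000.00 × 4.921 = HKD 7,066,556.00
HKD 7,066,556.00 ÷ 0.7993 = NOK 8,840,930.81
NOK 8,840,930.81 × 0.1666 = AUD 1,472,899.07
Profit = AUD 1,472,899.07 − AUD 1,436,000.00

Profit: AUD 36,899.07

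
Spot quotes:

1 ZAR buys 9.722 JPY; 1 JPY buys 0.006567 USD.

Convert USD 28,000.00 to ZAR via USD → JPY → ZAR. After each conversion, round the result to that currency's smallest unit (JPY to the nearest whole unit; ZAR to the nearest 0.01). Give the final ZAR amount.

USD 28,000.00 ÷ 0.006567 = JPY 4,263,743
JPY 4,263,743 ÷ 9.722 = ZAR 438,566.45

ZAR 438,566.45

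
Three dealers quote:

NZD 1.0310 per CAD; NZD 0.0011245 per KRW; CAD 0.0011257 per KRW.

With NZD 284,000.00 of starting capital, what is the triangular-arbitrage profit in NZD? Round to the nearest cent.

Profitable loop is NZD → KRW → CAD → NZD:
NZD 284,000.00 ÷ 0.0011245 = KRW 252,556,692
KRW 252,556,692 × 0.0011257 = CAD 284,303.07
CAD 284,303.07 × 1.0310 = NZD 293,116.46
Profit = NZD 293,116.46 − NZD 284,000.00

Profit: NZD 9,116.46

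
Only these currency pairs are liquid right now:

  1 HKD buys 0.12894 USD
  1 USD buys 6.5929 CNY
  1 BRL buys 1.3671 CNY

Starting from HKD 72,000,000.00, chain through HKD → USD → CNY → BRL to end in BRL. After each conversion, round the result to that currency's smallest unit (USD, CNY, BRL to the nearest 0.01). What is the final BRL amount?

BRL 44,770,955.94

HKD 72,000,000.00 × 0.12894 = USD 9,283,680.00
USD 9,283,680.00 × 6.5929 = CNY 61,206,373.87
CNY 61,206,373.87 ÷ 1.3671 = BRL 44,770,955.94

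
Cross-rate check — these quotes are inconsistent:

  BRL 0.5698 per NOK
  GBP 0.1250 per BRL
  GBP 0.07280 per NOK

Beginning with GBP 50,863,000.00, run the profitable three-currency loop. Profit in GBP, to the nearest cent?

Profit: GBP 1,124,734.64

Profitable loop is GBP → BRL → NOK → GBP:
GBP 50,863,000.00 ÷ 0.1250 = BRL 406,904,000.00
BRL 406,904,000.00 ÷ 0.5698 = NOK 714,117,234.12
NOK 714,117,234.12 × 0.07280 = GBP 51,987,734.64
Profit = GBP 51,987,734.64 − GBP 50,863,000.00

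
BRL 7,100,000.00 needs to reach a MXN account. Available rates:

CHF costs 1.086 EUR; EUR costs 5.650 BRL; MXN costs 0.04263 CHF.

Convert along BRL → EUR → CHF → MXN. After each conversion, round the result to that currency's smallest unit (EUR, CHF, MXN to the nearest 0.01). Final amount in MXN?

BRL 7,100,000.00 ÷ 5.650 = EUR 1,256,637.17
EUR 1,256,637.17 ÷ 1.086 = CHF 1,157,124.47
CHF 1,157,124.47 ÷ 0.04263 = MXN 27,143,431.15

MXN 27,143,431.15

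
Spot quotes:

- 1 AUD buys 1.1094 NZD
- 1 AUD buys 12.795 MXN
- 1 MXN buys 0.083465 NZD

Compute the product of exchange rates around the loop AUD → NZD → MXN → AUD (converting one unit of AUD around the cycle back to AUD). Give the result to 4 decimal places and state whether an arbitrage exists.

1.0388 (arbitrage exists)

Around AUD → NZD → MXN → AUD: 1 × 1.1094 ÷ 0.083465 ÷ 12.795 = 1.038828
Product > 1; profitable direction is AUD → NZD → MXN → AUD.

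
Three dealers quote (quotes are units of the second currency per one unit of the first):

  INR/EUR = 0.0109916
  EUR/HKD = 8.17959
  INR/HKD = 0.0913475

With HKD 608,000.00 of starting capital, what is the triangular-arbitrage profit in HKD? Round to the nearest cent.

Profit: HKD 9,742.95

Profitable loop is HKD → EUR → INR → HKD:
HKD 608,000.00 ÷ 8.17959 = EUR 74,331.35
EUR 74,331.35 ÷ 0.0109916 = INR 6,762,559.96
INR 6,762,559.96 × 0.0913475 = HKD 617,742.95
Profit = HKD 617,742.95 − HKD 608,000.00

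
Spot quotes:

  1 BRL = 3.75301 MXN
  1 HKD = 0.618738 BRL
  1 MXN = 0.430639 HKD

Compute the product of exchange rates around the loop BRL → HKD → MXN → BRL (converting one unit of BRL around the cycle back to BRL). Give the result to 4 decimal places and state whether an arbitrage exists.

1.0000 (no arbitrage)

Around BRL → HKD → MXN → BRL: 1 ÷ 0.618738 ÷ 0.430639 ÷ 3.75301 = 1.000000
Product ≈ 1 (deviation 0.000%, within rounding noise).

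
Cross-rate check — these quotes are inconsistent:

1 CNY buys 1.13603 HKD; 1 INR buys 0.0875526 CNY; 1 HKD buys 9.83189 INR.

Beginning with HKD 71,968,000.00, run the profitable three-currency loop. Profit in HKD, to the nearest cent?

Profitable loop is HKD → CNY → INR → HKD:
HKD 71,968,000.00 ÷ 1.13603 = CNY 63,350,439.69
CNY 63,350,439.69 ÷ 0.0875526 = INR 723,570,056.05
INR 723,570,056.05 ÷ 9.83189 = HKD 73,594,197.66
Profit = HKD 73,594,197.66 − HKD 71,968,000.00

Profit: HKD 1,626,197.66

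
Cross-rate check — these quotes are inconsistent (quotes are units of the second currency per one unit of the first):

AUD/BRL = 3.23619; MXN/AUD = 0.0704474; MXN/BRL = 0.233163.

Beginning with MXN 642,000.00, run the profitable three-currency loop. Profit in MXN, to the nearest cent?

Profitable loop is MXN → BRL → AUD → MXN:
MXN 642,000.00 × 0.233163 = BRL 149,690.65
BRL 149,690.65 ÷ 3.23619 = AUD 46,255.21
AUD 46,255.21 ÷ 0.0704474 = MXN 656,592.14
Profit = MXN 656,592.14 − MXN 642,000.00

Profit: MXN 14,592.14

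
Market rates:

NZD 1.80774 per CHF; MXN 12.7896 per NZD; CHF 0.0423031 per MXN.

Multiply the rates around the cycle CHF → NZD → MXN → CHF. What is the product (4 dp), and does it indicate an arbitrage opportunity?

Around CHF → NZD → MXN → CHF: 1 × 1.80774 × 12.7896 × 0.0423031 = 0.978059
Product < 1; profitable direction is CHF → MXN → NZD → CHF.

0.9781 (arbitrage exists)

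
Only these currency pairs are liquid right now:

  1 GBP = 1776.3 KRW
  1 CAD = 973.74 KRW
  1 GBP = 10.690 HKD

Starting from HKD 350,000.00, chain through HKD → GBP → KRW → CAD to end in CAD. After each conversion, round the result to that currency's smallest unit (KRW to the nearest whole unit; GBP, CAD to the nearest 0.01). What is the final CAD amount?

HKD 350,000.00 ÷ 10.690 = GBP 32,740.88
GBP 32,740.88 × 1776.3 = KRW 58,157,625
KRW 58,157,625 ÷ 973.74 = CAD 59,726.03

CAD 59,726.03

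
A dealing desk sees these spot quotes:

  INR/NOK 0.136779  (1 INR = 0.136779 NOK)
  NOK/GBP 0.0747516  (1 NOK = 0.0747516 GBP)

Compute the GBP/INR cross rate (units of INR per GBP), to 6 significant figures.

GBP/INR = 97.8048

1 GBP ÷ 0.0747516 = 13.3776 NOK
13.3776 NOK ÷ 0.136779 = 97.8048 INR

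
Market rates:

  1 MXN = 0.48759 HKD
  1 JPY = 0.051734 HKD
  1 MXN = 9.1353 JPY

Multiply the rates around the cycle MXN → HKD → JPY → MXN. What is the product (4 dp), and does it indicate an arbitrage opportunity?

Around MXN → HKD → JPY → MXN: 1 × 0.48759 ÷ 0.051734 ÷ 9.1353 = 1.031706
Product > 1; profitable direction is MXN → HKD → JPY → MXN.

1.0317 (arbitrage exists)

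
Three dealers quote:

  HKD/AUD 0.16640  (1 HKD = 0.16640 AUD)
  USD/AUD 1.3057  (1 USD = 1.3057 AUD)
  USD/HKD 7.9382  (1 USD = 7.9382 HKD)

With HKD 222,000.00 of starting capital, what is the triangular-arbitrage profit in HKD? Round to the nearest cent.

Profit: HKD 2,587.16

Profitable loop is HKD → AUD → USD → HKD:
HKD 222,000.00 × 0.16640 = AUD 36,940.80
AUD 36,940.80 ÷ 1.3057 = USD 28,291.95
USD 28,291.95 × 7.9382 = HKD 224,587.16
Profit = HKD 224,587.16 − HKD 222,000.00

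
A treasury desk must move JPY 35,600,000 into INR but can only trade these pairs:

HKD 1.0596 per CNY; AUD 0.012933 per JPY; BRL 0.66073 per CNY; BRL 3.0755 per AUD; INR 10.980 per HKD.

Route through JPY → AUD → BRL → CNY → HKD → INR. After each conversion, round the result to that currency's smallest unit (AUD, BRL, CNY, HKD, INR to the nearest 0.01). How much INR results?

JPY 35,600,000 × 0.012933 = AUD 460,414.80
AUD 460,414.80 × 3.0755 = BRL 1,416,005.72
BRL 1,416,005.72 ÷ 0.66073 = CNY 2,143,092.82
CNY 2,143,092.82 × 1.0596 = HKD 2,270,821.15
HKD 2,270,821.15 × 10.980 = INR 24,933,616.23

INR 24,933,616.23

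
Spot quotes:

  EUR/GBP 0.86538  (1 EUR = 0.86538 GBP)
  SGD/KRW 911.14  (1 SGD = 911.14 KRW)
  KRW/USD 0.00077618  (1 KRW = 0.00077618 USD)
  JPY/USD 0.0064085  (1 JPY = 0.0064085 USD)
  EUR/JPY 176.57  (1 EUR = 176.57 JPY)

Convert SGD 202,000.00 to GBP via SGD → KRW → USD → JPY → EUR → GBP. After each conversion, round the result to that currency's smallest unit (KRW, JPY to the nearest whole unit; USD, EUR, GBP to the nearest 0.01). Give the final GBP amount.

GBP 109,252.78

SGD 202,000.00 × 911.14 = KRW 184,050,280
KRW 184,050,280 × 0.00077618 = USD 142,856.15
USD 142,856.15 ÷ 0.0064085 = JPY 22,291,667
JPY 22,291,667 ÷ 176.57 = EUR 126,248.33
EUR 126,248.33 × 0.86538 = GBP 109,252.78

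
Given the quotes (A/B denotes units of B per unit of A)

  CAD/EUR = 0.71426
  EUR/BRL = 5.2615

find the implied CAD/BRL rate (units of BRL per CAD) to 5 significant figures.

CAD/BRL = 3.7581

1 CAD × 0.71426 = 0.71426 EUR
0.71426 EUR × 5.2615 = 3.75808 BRL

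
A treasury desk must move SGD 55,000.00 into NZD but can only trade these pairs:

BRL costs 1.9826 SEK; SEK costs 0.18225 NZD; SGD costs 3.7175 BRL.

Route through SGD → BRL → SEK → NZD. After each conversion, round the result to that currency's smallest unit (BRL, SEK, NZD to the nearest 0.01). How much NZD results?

NZD 73,878.20

SGD 55,000.00 × 3.7175 = BRL 204,462.50
BRL 204,462.50 × 1.9826 = SEK 405,367.35
SEK 405,367.35 × 0.18225 = NZD 73,878.20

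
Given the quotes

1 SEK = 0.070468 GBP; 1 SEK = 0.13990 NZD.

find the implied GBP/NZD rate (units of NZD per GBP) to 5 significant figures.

1 GBP ÷ 0.070468 = 14.1908 SEK
14.1908 SEK × 0.13990 = 1.9853 NZD

GBP/NZD = 1.9853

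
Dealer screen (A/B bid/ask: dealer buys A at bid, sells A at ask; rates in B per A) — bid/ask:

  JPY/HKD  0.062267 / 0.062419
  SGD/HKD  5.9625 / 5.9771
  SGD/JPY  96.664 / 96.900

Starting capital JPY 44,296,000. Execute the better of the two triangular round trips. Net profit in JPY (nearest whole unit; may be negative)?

Best loop JPY → HKD → SGD → JPY:
JPY 44,296,000 × 0.062267 (sell JPY at bid) = HKD 2,758,179.03
HKD 2,758,179.03 ÷ 5.9771 (buy SGD at ask) = SGD 461,457.74
SGD 461,457.74 × 96.664 (sell SGD at bid) = JPY 44,606,351

Net profit: JPY 310,351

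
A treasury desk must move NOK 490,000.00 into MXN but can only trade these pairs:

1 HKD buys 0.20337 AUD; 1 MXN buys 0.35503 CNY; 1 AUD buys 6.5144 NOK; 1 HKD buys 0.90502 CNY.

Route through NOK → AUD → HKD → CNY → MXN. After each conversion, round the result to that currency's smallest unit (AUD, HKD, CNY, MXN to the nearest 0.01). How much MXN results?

MXN 942,818.10

NOK 490,000.00 ÷ 6.5144 = AUD 75,217.98
AUD 75,217.98 ÷ 0.20337 = HKD 369,857.80
HKD 369,857.80 × 0.90502 = CNY 334,728.71
CNY 334,728.71 ÷ 0.35503 = MXN 942,818.10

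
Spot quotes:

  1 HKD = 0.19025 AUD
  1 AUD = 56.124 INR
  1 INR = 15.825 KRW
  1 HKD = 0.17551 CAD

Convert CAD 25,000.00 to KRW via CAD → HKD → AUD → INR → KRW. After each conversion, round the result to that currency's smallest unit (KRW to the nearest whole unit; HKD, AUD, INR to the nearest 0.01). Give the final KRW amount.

KRW 24,068,843

CAD 25,000.00 ÷ 0.17551 = HKD 142,442.03
HKD 142,442.03 × 0.19025 = AUD 27,099.60
AUD 27,099.60 × 56.124 = INR 1,520,937.95
INR 1,520,937.95 × 15.825 = KRW 24,068,843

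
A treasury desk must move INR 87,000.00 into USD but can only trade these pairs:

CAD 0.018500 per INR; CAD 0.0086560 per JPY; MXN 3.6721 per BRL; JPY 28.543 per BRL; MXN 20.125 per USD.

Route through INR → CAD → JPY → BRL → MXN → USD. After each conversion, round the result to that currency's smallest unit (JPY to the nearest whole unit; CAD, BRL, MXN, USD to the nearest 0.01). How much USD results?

INR 87,000.00 × 0.018500 = CAD 1,609.50
CAD 1,609.50 ÷ 0.0086560 = JPY 185,940
JPY 185,940 ÷ 28.543 = BRL 6,514.38
BRL 6,514.38 × 3.6721 = MXN 23,921.45
MXN 23,921.45 ÷ 20.125 = USD 1,188.64

USD 1,188.64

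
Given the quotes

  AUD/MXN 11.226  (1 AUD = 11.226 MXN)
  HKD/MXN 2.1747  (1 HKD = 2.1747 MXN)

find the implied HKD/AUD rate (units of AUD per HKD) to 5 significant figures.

1 HKD × 2.1747 = 2.1747 MXN
2.1747 MXN ÷ 11.226 = 0.19372 AUD

HKD/AUD = 0.19372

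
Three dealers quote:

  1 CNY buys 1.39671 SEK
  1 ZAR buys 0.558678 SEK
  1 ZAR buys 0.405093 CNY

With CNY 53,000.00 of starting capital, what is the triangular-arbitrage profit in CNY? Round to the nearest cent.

Profit: CNY 675.40

Profitable loop is CNY → SEK → ZAR → CNY:
CNY 53,000.00 × 1.39671 = SEK 74,025.63
SEK 74,025.63 ÷ 0.558678 = ZAR 132,501.42
ZAR 132,501.42 × 0.405093 = CNY 53,675.40
Profit = CNY 53,675.40 − CNY 53,000.00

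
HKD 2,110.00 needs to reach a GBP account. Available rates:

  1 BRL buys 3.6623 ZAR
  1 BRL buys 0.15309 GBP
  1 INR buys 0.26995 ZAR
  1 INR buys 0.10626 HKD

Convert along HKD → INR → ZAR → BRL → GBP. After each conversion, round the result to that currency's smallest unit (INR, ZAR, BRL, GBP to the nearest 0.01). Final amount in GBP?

HKD 2,110.00 ÷ 0.10626 = INR 19,856.95
INR 19,856.95 × 0.26995 = ZAR 5,360.38
ZAR 5,360.38 ÷ 3.6623 = BRL 1,463.66
BRL 1,463.66 × 0.15309 = GBP 224.07

GBP 224.07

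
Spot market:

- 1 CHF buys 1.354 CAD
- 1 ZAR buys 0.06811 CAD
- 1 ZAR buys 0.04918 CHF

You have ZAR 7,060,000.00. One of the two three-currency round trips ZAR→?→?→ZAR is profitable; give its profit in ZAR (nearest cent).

Profit: ZAR 161,183.69

Profitable loop is ZAR → CAD → CHF → ZAR:
ZAR 7,060,000.00 × 0.06811 = CAD 480,856.60
CAD 480,856.60 ÷ 1.354 = CHF 355,137.81
CHF 355,137.81 ÷ 0.04918 = ZAR 7,221,183.69
Profit = ZAR 7,221,183.69 − ZAR 7,060,000.00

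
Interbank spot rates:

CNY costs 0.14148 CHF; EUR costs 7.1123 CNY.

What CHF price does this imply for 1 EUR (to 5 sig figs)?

1 EUR × 7.1123 = 7.1123 CNY
7.1123 CNY × 0.14148 = 1.00625 CHF

EUR/CHF = 1.0062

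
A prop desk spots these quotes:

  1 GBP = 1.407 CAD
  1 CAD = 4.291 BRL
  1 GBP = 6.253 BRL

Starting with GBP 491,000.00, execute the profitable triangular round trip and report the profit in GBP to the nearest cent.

Profit: GBP 17,530.86

Profitable loop is GBP → BRL → CAD → GBP:
GBP 491,000.00 × 6.253 = BRL 3,070,223.00
BRL 3,070,223.00 ÷ 4.291 = CAD 715,502.91
CAD 715,502.91 ÷ 1.407 = GBP 508,530.86
Profit = GBP 508,530.86 − GBP 491,000.00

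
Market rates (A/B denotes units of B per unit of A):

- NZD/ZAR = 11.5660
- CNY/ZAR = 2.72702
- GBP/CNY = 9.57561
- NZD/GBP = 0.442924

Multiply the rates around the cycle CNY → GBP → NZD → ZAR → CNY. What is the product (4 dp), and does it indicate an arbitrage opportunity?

Around CNY → GBP → NZD → ZAR → CNY: 1 ÷ 9.57561 ÷ 0.442924 × 11.5660 ÷ 2.72702 = 0.999998
Product ≈ 1 (deviation 0.000%, within rounding noise).

1.0000 (no arbitrage)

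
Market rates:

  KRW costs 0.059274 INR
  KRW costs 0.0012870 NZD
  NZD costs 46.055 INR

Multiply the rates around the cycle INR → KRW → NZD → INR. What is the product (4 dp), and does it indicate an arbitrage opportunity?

1.0000 (no arbitrage)

Around INR → KRW → NZD → INR: 1 ÷ 0.059274 × 0.0012870 × 46.055 = 0.999980
Product ≈ 1 (deviation 0.002%, within rounding noise).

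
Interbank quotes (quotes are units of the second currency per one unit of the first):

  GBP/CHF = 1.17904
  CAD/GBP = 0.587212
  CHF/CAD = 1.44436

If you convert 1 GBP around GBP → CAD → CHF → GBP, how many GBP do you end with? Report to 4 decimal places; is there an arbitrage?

1.0000 (no arbitrage)

Around GBP → CAD → CHF → GBP: 1 ÷ 0.587212 ÷ 1.44436 ÷ 1.17904 = 1.000003
Product ≈ 1 (deviation 0.000%, within rounding noise).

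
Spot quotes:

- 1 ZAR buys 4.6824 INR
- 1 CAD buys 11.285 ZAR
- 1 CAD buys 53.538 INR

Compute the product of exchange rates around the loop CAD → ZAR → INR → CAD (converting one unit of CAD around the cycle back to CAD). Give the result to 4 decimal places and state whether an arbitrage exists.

0.9870 (arbitrage exists)

Around CAD → ZAR → INR → CAD: 1 × 11.285 × 4.6824 ÷ 53.538 = 0.986979
Product < 1; profitable direction is CAD → INR → ZAR → CAD.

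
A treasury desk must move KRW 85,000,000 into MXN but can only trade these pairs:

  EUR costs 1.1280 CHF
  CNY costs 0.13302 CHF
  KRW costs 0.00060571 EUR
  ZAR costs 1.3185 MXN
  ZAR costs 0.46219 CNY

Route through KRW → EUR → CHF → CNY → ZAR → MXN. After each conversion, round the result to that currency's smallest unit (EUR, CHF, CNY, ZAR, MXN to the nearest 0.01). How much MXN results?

KRW 85,000,000 × 0.00060571 = EUR 51,485.35
EUR 51,485.35 × 1.1280 = CHF 58,075.47
CHF 58,075.47 ÷ 0.13302 = CNY 436,592.02
CNY 436,592.02 ÷ 0.46219 = ZAR 944,615.89
ZAR 944,615.89 × 1.3185 = MXN 1,245,476.05

MXN 1,245,476.05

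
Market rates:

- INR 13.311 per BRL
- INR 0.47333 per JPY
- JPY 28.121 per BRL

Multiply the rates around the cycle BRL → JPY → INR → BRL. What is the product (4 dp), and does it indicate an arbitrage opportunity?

Around BRL → JPY → INR → BRL: 1 × 28.121 × 0.47333 ÷ 13.311 = 0.999963
Product ≈ 1 (deviation 0.004%, within rounding noise).

1.0000 (no arbitrage)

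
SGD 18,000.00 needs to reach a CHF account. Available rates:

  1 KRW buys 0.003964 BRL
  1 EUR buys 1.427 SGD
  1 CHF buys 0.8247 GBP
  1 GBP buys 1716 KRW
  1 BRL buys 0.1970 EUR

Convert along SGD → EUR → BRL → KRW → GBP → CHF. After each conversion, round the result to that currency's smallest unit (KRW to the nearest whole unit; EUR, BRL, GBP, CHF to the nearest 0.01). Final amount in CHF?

SGD 18,000.00 ÷ 1.427 = EUR 12,613.88
EUR 12,613.88 ÷ 0.1970 = BRL 64,029.85
BRL 64,029.85 ÷ 0.003964 = KRW 16,152,838
KRW 16,152,838 ÷ 1716 = GBP 9,413.08
GBP 9,413.08 ÷ 0.8247 = CHF 11,413.94

CHF 11,413.94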